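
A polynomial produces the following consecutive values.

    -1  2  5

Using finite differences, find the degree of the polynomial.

1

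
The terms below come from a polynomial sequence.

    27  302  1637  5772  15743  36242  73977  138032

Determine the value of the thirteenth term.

Δ: 275, 1335, 4135, 9971, 20499, 37735, 64055
Δ²: 1060, 2800, 5836, 10528, 17236, 26320
Δ³: 1740, 3036, 4692, 6708, 9084
Δ⁴: 1296, 1656, 2016, 2376
Δ⁵: 360, 360, 360
The fifth differences are constant (360).
2376 + 360 = 2736;  9084 + 2736 = 11820;  26320 + 11820 = 38140;  64055 + 38140 = 102195;  138032 + 102195 = 240227
2736 + 360 = 3096;  11820 + 3096 = 14916;  38140 + 14916 = 53056;  102195 + 53056 = 155251;  240227 + 155251 = 395478
3096 + 360 = 3456;  14916 + 3456 = 18372;  53056 + 18372 = 71428;  155251 + 71428 = 226679;  395478 + 226679 = 622157
3456 + 360 = 3816;  18372 + 3816 = 22188;  71428 + 22188 = 93616;  226679 + 93616 = 320295;  622157 + 320295 = 942452
3816 + 360 = 4176;  22188 + 4176 = 26364;  93616 + 26364 = 119980;  320295 + 119980 = 440275;  942452 + 440275 = 1382727

1382727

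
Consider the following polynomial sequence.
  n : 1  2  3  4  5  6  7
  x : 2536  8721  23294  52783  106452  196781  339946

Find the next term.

556299

6185, 14573, 29489, 53669, 90329, 143165
8388, 14916, 24180, 36660, 52836
6528, 9264, 12480, 16176
2736, 3216, 3696
480, 480
Constant fifth difference = 480, so extend:
3696 + 480 = 4176;  16176 + 4176 = 20352;  52836 + 20352 = 73188;  143165 + 73188 = 216353;  339946 + 216353 = 556299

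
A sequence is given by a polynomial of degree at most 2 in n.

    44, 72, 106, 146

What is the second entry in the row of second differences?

6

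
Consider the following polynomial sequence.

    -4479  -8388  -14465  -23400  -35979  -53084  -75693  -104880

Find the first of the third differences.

-690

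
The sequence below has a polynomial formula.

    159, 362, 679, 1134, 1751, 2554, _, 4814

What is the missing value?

3567

Using the first 6 terms:
D1: 203  317  455  617  803
D2: 114  138  162  186
D3: 24  24  24
Constant third difference = 24.
Extend forward: 186 + 24 = 210;  803 + 210 = 1013;  2554 + 1013 = 3567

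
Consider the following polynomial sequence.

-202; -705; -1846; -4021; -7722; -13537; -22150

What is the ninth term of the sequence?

-50986

First differences: -503  -1141  -2175  -3701  -5815  -8613
Second differences: -638  -1034  -1526  -2114  -2798
Third differences: -396  -492  -588  -684
Fourth differences: -96  -96  -96
The fourth differences are constant (-96).
-684 − 96 = -780;  -2798 − 780 = -3578;  -8613 − 3578 = -12191;  -22150 − 12191 = -34341
-780 − 96 = -876;  -3578 − 876 = -4454;  -12191 − 4454 = -16645;  -34341 − 16645 = -50986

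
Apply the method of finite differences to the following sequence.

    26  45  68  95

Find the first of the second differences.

First differences: 19, 23, 27
Second differences: 4, 4

4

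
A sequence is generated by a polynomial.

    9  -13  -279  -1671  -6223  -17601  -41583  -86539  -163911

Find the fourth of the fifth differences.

Δ: -22, -266, -1392, -4552, -11378, -23982, -44956, -77372
Δ²: -244, -1126, -3160, -6826, -12604, -20974, -32416
Δ³: -882, -2034, -3666, -5778, -8370, -11442
Δ⁴: -1152, -1632, -2112, -2592, -3072
Δ⁵: -480, -480, -480, -480

-480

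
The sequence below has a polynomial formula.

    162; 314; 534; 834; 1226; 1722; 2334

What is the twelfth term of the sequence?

7554

First differences: 152, 220, 300, 392, 496, 612
Second differences: 68, 80, 92, 104, 116
Third differences: 12, 12, 12, 12
The third differences are constant (12).
116 + 12 = 128;  612 + 128 = 740;  2334 + 740 = 3074
128 + 12 = 140;  740 + 140 = 880;  3074 + 880 = 3954
140 + 12 = 152;  880 + 152 = 1032;  3954 + 1032 = 4986
152 + 12 = 164;  1032 + 164 = 1196;  4986 + 1196 = 6182
164 + 12 = 176;  1196 + 176 = 1372;  6182 + 1372 = 7554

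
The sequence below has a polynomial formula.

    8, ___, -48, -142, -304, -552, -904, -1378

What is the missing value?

-4

Using the last 6 terms:
-94, -162, -248, -352, -474
-68, -86, -104, -122
-18, -18, -18
Constant third difference = -18.
Extend backward: -68 + 18 = -50;  -94 + 50 = -44;  -48 + 44 = -4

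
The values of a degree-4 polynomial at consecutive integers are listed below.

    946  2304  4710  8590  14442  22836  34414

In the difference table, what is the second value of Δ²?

1474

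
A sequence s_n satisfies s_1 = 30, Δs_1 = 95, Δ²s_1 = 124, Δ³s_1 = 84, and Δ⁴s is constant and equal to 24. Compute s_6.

Build the table forward from the leading diagonal:
Fourth differences: 24, 24, 24, 24, 24, 24
Third differences: 84, 108, 132, 156, 180, 204
Second differences: 124, 208, 316, 448, 604, 784
First differences: 95, 219, 427, 743, 1191, 1795
s: 30, 125, 344, 771, 1514, 2705

2705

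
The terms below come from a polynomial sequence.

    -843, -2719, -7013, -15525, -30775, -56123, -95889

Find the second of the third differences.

Δ: -1876, -4294, -8512, -15250, -25348, -39766
Δ²: -2418, -4218, -6738, -10098, -14418
Δ³: -1800, -2520, -3360, -4320
Δ⁴: -720, -840, -960
Δ⁵: -120, -120

-2520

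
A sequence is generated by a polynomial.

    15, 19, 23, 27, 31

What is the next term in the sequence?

35

4 , 4 , 4 , 4
First differences constant at 4.
31 + 4 = 35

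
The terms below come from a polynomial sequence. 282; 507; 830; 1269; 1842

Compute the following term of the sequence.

2567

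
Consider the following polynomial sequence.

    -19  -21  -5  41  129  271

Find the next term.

479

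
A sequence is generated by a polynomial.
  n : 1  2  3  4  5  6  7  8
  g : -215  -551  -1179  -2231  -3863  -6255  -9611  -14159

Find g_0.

-63

D1: -336  -628  -1052  -1632  -2392  -3356  -4548
D2: -292  -424  -580  -760  -964  -1192
D3: -132  -156  -180  -204  -228
D4: -24  -24  -24  -24
The fourth differences are constant at -24.
Work back: -132 + 24 = -108;  -292 + 108 = -184;  -336 + 184 = -152;  -215 + 152 = -63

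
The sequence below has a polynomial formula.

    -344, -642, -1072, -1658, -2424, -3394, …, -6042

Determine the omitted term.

-4592

Using the first 6 terms:
D1: -298  -430  -586  -766  -970
D2: -132  -156  -180  -204
D3: -24  -24  -24
Constant third difference = -24.
Extend forward: -204 − 24 = -228;  -970 − 228 = -1198;  -3394 − 1198 = -4592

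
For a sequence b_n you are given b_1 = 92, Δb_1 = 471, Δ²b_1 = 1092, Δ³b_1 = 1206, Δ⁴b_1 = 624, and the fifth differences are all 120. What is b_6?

Build the table forward from the leading diagonal:
D5: 120  120  120  120  120  120
D4: 624  744  864  984  1104  1224
D3: 1206  1830  2574  3438  4422  5526
D2: 1092  2298  4128  6702  10140  14562
D1: 471  1563  3861  7989  14691  24831
b: 92  563  2126  5987  13976  28667

28667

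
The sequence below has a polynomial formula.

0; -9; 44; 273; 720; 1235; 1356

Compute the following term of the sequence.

First differences: -9 , 53 , 229 , 447 , 515 , 121
Second differences: 62 , 176 , 218 , 68 , -394
Third differences: 114 , 42 , -150 , -462
Fourth differences: -72 , -192 , -312
Fifth differences: -120 , -120
Constant fifth difference = -120, so extend:
-312 − 120 = -432;  -462 − 432 = -894;  -394 − 894 = -1288;  121 − 1288 = -1167;  1356 − 1167 = 189

189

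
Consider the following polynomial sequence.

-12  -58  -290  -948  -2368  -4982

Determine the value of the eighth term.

Δ: -46  -232  -658  -1420  -2614
Δ²: -186  -426  -762  -1194
Δ³: -240  -336  -432
Δ⁴: -96  -96
Constant fourth difference = -96, so extend:
-432 − 96 = -528;  -1194 − 528 = -1722;  -2614 − 1722 = -4336;  -4982 − 4336 = -9318
-528 − 96 = -624;  -1722 − 624 = -2346;  -4336 − 2346 = -6682;  -9318 − 6682 = -16000

-16000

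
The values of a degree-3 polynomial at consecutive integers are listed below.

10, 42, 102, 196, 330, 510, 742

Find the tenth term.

First differences: 32, 60, 94, 134, 180, 232
Second differences: 28, 34, 40, 46, 52
Third differences: 6, 6, 6, 6
Constant third difference = 6, so extend:
52 + 6 = 58;  232 + 58 = 290;  742 + 290 = 1032
58 + 6 = 64;  290 + 64 = 354;  1032 + 354 = 1386
64 + 6 = 70;  354 + 70 = 424;  1386 + 424 = 1810

1810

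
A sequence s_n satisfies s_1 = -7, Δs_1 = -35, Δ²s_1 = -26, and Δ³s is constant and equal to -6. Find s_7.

-727

Build the table forward from the leading diagonal:
Δ³: -6  -6  -6  -6  -6  -6  -6
Δ²: -26  -32  -38  -44  -50  -56  -62
Δ: -35  -61  -93  -131  -175  -225  -281
s: -7  -42  -103  -196  -327  -502  -727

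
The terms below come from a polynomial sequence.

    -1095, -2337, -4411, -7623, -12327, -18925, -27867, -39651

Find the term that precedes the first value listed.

Δ: -1242  -2074  -3212  -4704  -6598  -8942  -11784
Δ²: -832  -1138  -1492  -1894  -2344  -2842
Δ³: -306  -354  -402  -450  -498
Δ⁴: -48  -48  -48  -48
The fourth differences are constant at -48.
Work back: -306 + 48 = -258;  -832 + 258 = -574;  -1242 + 574 = -668;  -1095 + 668 = -427

-427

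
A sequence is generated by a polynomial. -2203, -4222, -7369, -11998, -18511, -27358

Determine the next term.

-39037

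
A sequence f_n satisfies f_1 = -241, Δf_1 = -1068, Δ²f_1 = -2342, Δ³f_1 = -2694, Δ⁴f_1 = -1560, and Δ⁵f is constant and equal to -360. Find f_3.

Build the table forward from the leading diagonal:
D5: -360, -360, -360
D4: -1560, -1920, -2280
D3: -2694, -4254, -6174
D2: -2342, -5036, -9290
D1: -1068, -3410, -8446
f: -241, -1309, -4719

-4719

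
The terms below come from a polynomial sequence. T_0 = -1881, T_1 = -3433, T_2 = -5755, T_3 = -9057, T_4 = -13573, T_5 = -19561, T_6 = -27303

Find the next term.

-37105

D1: -1552, -2322, -3302, -4516, -5988, -7742
D2: -770, -980, -1214, -1472, -1754
D3: -210, -234, -258, -282
D4: -24, -24, -24
Fourth differences constant at -24.
-282 − 24 = -306;  -1754 − 306 = -2060;  -7742 − 2060 = -9802;  -27303 − 9802 = -37105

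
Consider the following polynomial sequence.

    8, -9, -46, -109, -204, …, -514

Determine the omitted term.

Using the first 5 terms:
Δ: -17, -37, -63, -95
Δ²: -20, -26, -32
Δ³: -6, -6
Constant third difference = -6.
Extend forward: -32 − 6 = -38;  -95 − 38 = -133;  -204 − 133 = -337

-337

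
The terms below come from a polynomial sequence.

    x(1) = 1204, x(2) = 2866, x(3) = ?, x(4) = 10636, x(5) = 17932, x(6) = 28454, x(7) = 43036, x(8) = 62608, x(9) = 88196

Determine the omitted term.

Using the last 6 terms:
7296, 10522, 14582, 19572, 25588
3226, 4060, 4990, 6016
834, 930, 1026
96, 96
Constant fourth difference = 96.
Extend backward: 834 − 96 = 738;  3226 − 738 = 2488;  7296 − 2488 = 4808;  10636 − 4808 = 5828

5828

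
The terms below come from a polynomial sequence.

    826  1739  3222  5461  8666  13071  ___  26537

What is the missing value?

Using the first 6 terms:
First differences: 913  1483  2239  3205  4405
Second differences: 570  756  966  1200
Third differences: 186  210  234
Fourth differences: 24  24
Constant fourth difference = 24.
Extend forward: 234 + 24 = 258;  1200 + 258 = 1458;  4405 + 1458 = 5863;  13071 + 5863 = 18934

18934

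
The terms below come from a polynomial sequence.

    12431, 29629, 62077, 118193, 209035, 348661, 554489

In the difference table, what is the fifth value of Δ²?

Δ: 17198, 32448, 56116, 90842, 139626, 205828
Δ²: 15250, 23668, 34726, 48784, 66202
Δ³: 8418, 11058, 14058, 17418
Δ⁴: 2640, 3000, 3360
Δ⁵: 360, 360

66202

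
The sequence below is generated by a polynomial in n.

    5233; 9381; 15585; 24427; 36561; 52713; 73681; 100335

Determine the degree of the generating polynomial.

First differences: 4148, 6204, 8842, 12134, 16152, 20968, 26654
Second differences: 2056, 2638, 3292, 4018, 4816, 5686
Third differences: 582, 654, 726, 798, 870
Fourth differences: 72, 72, 72, 72
The fourth differences are constant, so the polynomial has degree 4.

4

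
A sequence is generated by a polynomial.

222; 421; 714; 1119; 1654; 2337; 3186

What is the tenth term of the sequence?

6909

Δ: 199, 293, 405, 535, 683, 849
Δ²: 94, 112, 130, 148, 166
Δ³: 18, 18, 18, 18
Constant third difference = 18, so extend:
166 + 18 = 184;  849 + 184 = 1033;  3186 + 1033 = 4219
184 + 18 = 202;  1033 + 202 = 1235;  4219 + 1235 = 5454
202 + 18 = 220;  1235 + 220 = 1455;  5454 + 1455 = 6909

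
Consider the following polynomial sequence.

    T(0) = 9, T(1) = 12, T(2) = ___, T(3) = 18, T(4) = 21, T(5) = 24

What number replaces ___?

Using the last 3 terms:
D1: 3, 3
Constant first difference = 3.
Extend backward: 18 − 3 = 15

15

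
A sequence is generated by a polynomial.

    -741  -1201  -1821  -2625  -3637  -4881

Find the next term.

D1: -460 , -620 , -804 , -1012 , -1244
D2: -160 , -184 , -208 , -232
D3: -24 , -24 , -24
Constant third difference = -24, so extend:
-232 − 24 = -256;  -1244 − 256 = -1500;  -4881 − 1500 = -6381

-6381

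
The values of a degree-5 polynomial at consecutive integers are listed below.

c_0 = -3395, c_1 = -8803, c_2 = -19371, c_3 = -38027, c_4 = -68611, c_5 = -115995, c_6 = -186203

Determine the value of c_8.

-425667

-5408, -10568, -18656, -30584, -47384, -70208
-5160, -8088, -11928, -16800, -22824
-2928, -3840, -4872, -6024
-912, -1032, -1152
-120, -120
Fifth differences constant at -120.
-1152 − 120 = -1272;  -6024 − 1272 = -7296;  -22824 − 7296 = -30120;  -70208 − 30120 = -100328;  -186203 − 100328 = -286531
-1272 − 120 = -1392;  -7296 − 1392 = -8688;  -30120 − 8688 = -38808;  -100328 − 38808 = -139136;  -286531 − 139136 = -425667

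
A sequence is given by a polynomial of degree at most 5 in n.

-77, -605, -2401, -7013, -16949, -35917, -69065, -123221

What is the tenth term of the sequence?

First differences: -528  -1796  -4612  -9936  -18968  -33148  -54156
Second differences: -1268  -2816  -5324  -9032  -14180  -21008
Third differences: -1548  -2508  -3708  -5148  -6828
Fourth differences: -960  -1200  -1440  -1680
Fifth differences: -240  -240  -240
Fifth differences constant at -240.
-1680 − 240 = -1920;  -6828 − 1920 = -8748;  -21008 − 8748 = -29756;  -54156 − 29756 = -83912;  -123221 − 83912 = -207133
-1920 − 240 = -2160;  -8748 − 2160 = -10908;  -29756 − 10908 = -40664;  -83912 − 40664 = -124576;  -207133 − 124576 = -331709

-331709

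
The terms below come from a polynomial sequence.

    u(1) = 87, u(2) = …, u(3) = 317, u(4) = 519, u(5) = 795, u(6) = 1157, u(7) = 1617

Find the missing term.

Using the last 5 terms:
D1: 202, 276, 362, 460
D2: 74, 86, 98
D3: 12, 12
Constant third difference = 12.
Extend backward: 74 − 12 = 62;  202 − 62 = 140;  317 − 140 = 177

177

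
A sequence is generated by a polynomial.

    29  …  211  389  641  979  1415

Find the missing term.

95

Using the last 5 terms:
D1: 178  252  338  436
D2: 74  86  98
D3: 12  12
Constant third difference = 12.
Extend backward: 74 − 12 = 62;  178 − 62 = 116;  211 − 116 = 95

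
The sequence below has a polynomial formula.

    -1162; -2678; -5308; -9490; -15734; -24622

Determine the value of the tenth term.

D1: -1516, -2630, -4182, -6244, -8888
D2: -1114, -1552, -2062, -2644
D3: -438, -510, -582
D4: -72, -72
Fourth differences constant at -72.
-582 − 72 = -654;  -2644 − 654 = -3298;  -8888 − 3298 = -12186;  -24622 − 12186 = -36808
-654 − 72 = -726;  -3298 − 726 = -4024;  -12186 − 4024 = -16210;  -36808 − 16210 = -53018
-726 − 72 = -798;  -4024 − 798 = -4822;  -16210 − 4822 = -21032;  -53018 − 21032 = -74050
-798 − 72 = -870;  -4822 − 870 = -5692;  -21032 − 5692 = -26724;  -74050 − 26724 = -100774

-100774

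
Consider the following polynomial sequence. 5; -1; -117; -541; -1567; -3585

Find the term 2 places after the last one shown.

Δ: -6, -116, -424, -1026, -2018
Δ²: -110, -308, -602, -992
Δ³: -198, -294, -390
Δ⁴: -96, -96
The fourth differences are constant (-96).
-390 − 96 = -486;  -992 − 486 = -1478;  -2018 − 1478 = -3496;  -3585 − 3496 = -7081
-486 − 96 = -582;  -1478 − 582 = -2060;  -3496 − 2060 = -5556;  -7081 − 5556 = -12637

-12637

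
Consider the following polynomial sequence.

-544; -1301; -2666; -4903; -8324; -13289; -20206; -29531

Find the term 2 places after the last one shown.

-57469

D1: -757, -1365, -2237, -3421, -4965, -6917, -9325
D2: -608, -872, -1184, -1544, -1952, -2408
D3: -264, -312, -360, -408, -456
D4: -48, -48, -48, -48
The fourth differences are constant (-48).
-456 − 48 = -504;  -2408 − 504 = -2912;  -9325 − 2912 = -12237;  -29531 − 12237 = -41768
-504 − 48 = -552;  -2912 − 552 = -3464;  -12237 − 3464 = -15701;  -41768 − 15701 = -57469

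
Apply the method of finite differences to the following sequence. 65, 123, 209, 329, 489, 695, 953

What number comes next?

1269

First differences: 58  86  120  160  206  258
Second differences: 28  34  40  46  52
Third differences: 6  6  6  6
Constant third difference = 6, so extend:
52 + 6 = 58;  258 + 58 = 316;  953 + 316 = 1269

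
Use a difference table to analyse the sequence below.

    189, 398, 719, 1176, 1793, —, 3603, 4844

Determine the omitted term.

2594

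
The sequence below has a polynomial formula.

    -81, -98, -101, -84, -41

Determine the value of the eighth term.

304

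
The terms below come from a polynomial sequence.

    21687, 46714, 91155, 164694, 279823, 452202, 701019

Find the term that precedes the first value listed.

D1: 25027, 44441, 73539, 115129, 172379, 248817
D2: 19414, 29098, 41590, 57250, 76438
D3: 9684, 12492, 15660, 19188
D4: 2808, 3168, 3528
D5: 360, 360
The fifth differences are constant at 360.
Work back: 2808 − 360 = 2448;  9684 − 2448 = 7236;  19414 − 7236 = 12178;  25027 − 12178 = 12849;  21687 − 12849 = 8838

8838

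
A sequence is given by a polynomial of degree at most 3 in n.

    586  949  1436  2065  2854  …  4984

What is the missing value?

Using the first 5 terms:
Δ: 363, 487, 629, 789
Δ²: 124, 142, 160
Δ³: 18, 18
Constant third difference = 18.
Extend forward: 160 + 18 = 178;  789 + 178 = 967;  2854 + 967 = 3821

3821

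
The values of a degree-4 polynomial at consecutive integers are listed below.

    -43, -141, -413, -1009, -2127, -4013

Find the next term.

First differences: -98, -272, -596, -1118, -1886
Second differences: -174, -324, -522, -768
Third differences: -150, -198, -246
Fourth differences: -48, -48
The fourth differences are constant (-48).
-246 − 48 = -294;  -768 − 294 = -1062;  -1886 − 1062 = -2948;  -4013 − 2948 = -6961

-6961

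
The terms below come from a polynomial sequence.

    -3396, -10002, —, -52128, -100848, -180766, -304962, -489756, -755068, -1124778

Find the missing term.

Using the last 7 terms:
Δ: -48720, -79918, -124196, -184794, -265312, -369710
Δ²: -31198, -44278, -60598, -80518, -104398
Δ³: -13080, -16320, -19920, -23880
Δ⁴: -3240, -3600, -3960
Δ⁵: -360, -360
Constant fifth difference = -360.
Extend backward: -3240 + 360 = -2880;  -13080 + 2880 = -10200;  -31198 + 10200 = -20998;  -48720 + 20998 = -27722;  -52128 + 27722 = -24406

-24406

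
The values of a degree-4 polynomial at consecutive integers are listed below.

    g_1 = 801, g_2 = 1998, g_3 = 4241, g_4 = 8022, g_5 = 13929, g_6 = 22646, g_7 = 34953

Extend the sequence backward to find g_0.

254

D1: 1197  2243  3781  5907  8717  12307
D2: 1046  1538  2126  2810  3590
D3: 492  588  684  780
D4: 96  96  96
The fourth differences are constant at 96.
Work back: 492 − 96 = 396;  1046 − 396 = 650;  1197 − 650 = 547;  801 − 547 = 254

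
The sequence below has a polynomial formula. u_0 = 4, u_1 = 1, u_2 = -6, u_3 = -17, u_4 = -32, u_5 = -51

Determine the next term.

-74

-3 , -7 , -11 , -15 , -19
-4 , -4 , -4 , -4
Second differences constant at -4.
-19 − 4 = -23;  -51 − 23 = -74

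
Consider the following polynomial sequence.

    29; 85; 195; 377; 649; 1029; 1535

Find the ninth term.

56, 110, 182, 272, 380, 506
54, 72, 90, 108, 126
18, 18, 18, 18
Constant third difference = 18, so extend:
126 + 18 = 144;  506 + 144 = 650;  1535 + 650 = 2185
144 + 18 = 162;  650 + 162 = 812;  2185 + 812 = 2997

2997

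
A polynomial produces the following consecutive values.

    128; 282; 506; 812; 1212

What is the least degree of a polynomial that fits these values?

First differences: 154, 224, 306, 400
Second differences: 70, 82, 94
Third differences: 12, 12
The third differences are constant, so the polynomial has degree 3.

3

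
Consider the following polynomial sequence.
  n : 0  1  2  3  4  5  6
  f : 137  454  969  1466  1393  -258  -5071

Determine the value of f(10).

First differences: 317  515  497  -73  -1651  -4813
Second differences: 198  -18  -570  -1578  -3162
Third differences: -216  -552  -1008  -1584
Fourth differences: -336  -456  -576
Fifth differences: -120  -120
The fifth differences are constant (-120).
-576 − 120 = -696;  -1584 − 696 = -2280;  -3162 − 2280 = -5442;  -4813 − 5442 = -10255;  -5071 − 10255 = -15326
-696 − 120 = -816;  -2280 − 816 = -3096;  -5442 − 3096 = -8538;  -10255 − 8538 = -18793;  -15326 − 18793 = -34119
-816 − 120 = -936;  -3096 − 936 = -4032;  -8538 − 4032 = -12570;  -18793 − 12570 = -31363;  -34119 − 31363 = -65482
-936 − 120 = -1056;  -4032 − 1056 = -5088;  -12570 − 5088 = -17658;  -31363 − 17658 = -49021;  -65482 − 49021 = -114503

-114503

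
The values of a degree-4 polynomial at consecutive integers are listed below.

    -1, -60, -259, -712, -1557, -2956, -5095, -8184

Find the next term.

Δ: -59, -199, -453, -845, -1399, -2139, -3089
Δ²: -140, -254, -392, -554, -740, -950
Δ³: -114, -138, -162, -186, -210
Δ⁴: -24, -24, -24, -24
The fourth differences are constant (-24).
-210 − 24 = -234;  -950 − 234 = -1184;  -3089 − 1184 = -4273;  -8184 − 4273 = -12457

-12457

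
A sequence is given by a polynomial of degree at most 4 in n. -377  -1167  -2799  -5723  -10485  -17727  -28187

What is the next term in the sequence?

-790, -1632, -2924, -4762, -7242, -10460
-842, -1292, -1838, -2480, -3218
-450, -546, -642, -738
-96, -96, -96
Constant fourth difference = -96, so extend:
-738 − 96 = -834;  -3218 − 834 = -4052;  -10460 − 4052 = -14512;  -28187 − 14512 = -42699

-42699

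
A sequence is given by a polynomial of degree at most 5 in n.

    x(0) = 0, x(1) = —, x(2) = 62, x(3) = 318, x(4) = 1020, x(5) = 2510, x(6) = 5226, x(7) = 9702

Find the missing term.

Using the last 6 terms:
Δ: 256  702  1490  2716  4476
Δ²: 446  788  1226  1760
Δ³: 342  438  534
Δ⁴: 96  96
Constant fourth difference = 96.
Extend backward: 342 − 96 = 246;  446 − 246 = 200;  256 − 200 = 56;  62 − 56 = 6

6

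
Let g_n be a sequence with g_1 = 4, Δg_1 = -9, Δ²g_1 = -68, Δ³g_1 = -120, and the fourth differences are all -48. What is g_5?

Build the table forward from the leading diagonal:
Δ⁴: -48, -48, -48, -48, -48
Δ³: -120, -168, -216, -264, -312
Δ²: -68, -188, -356, -572, -836
Δ: -9, -77, -265, -621, -1193
g: 4, -5, -82, -347, -968

-968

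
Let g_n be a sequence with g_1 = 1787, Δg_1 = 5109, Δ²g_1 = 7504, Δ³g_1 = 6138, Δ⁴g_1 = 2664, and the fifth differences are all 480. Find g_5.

Build the table forward from the leading diagonal:
Fifth differences: 480  480  480  480  480
Fourth differences: 2664  3144  3624  4104  4584
Third differences: 6138  8802  11946  15570  19674
Second differences: 7504  13642  22444  34390  49960
First differences: 5109  12613  26255  48699  83089
g: 1787  6896  19509  45764  94463

94463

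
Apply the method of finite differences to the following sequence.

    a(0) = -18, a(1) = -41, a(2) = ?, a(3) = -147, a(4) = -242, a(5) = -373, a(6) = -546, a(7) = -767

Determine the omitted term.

-82

Using the last 5 terms:
Δ: -95  -131  -173  -221
Δ²: -36  -42  -48
Δ³: -6  -6
Constant third difference = -6.
Extend backward: -36 + 6 = -30;  -95 + 30 = -65;  -147 + 65 = -82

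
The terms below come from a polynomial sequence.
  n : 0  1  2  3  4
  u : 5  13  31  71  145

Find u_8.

1021

8 , 18 , 40 , 74
10 , 22 , 34
12 , 12
Constant third difference = 12, so extend:
34 + 12 = 46;  74 + 46 = 120;  145 + 120 = 265
46 + 12 = 58;  120 + 58 = 178;  265 + 178 = 443
58 + 12 = 70;  178 + 70 = 248;  443 + 248 = 691
70 + 12 = 82;  248 + 82 = 330;  691 + 330 = 1021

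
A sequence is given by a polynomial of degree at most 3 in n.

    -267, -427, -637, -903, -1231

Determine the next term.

Δ: -160, -210, -266, -328
Δ²: -50, -56, -62
Δ³: -6, -6
Constant third difference = -6, so extend:
-62 − 6 = -68;  -328 − 68 = -396;  -1231 − 396 = -1627

-1627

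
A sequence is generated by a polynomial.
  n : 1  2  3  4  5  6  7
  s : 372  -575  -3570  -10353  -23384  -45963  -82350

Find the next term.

-137885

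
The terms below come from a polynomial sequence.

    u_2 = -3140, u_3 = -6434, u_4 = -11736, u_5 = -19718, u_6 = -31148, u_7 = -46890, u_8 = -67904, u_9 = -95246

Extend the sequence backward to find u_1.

First differences: -3294  -5302  -7982  -11430  -15742  -21014  -27342
Second differences: -2008  -2680  -3448  -4312  -5272  -6328
Third differences: -672  -768  -864  -960  -1056
Fourth differences: -96  -96  -96  -96
The fourth differences are constant at -96.
Work back: -672 + 96 = -576;  -2008 + 576 = -1432;  -3294 + 1432 = -1862;  -3140 + 1862 = -1278

-1278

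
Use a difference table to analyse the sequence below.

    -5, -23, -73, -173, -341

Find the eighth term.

-18, -50, -100, -168
-32, -50, -68
-18, -18
Constant third difference = -18, so extend:
-68 − 18 = -86;  -168 − 86 = -254;  -341 − 254 = -595
-86 − 18 = -104;  -254 − 104 = -358;  -595 − 358 = -953
-104 − 18 = -122;  -358 − 122 = -480;  -953 − 480 = -1433

-1433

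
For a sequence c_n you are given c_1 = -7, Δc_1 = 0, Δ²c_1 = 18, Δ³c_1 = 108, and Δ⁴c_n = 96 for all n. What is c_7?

3863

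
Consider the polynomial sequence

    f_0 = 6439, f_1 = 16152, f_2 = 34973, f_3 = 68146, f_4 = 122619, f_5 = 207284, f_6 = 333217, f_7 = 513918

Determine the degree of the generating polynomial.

Δ: 9713, 18821, 33173, 54473, 84665, 125933, 180701
Δ²: 9108, 14352, 21300, 30192, 41268, 54768
Δ³: 5244, 6948, 8892, 11076, 13500
Δ⁴: 1704, 1944, 2184, 2424
Δ⁵: 240, 240, 240
The fifth differences are constant, so the polynomial has degree 5.

5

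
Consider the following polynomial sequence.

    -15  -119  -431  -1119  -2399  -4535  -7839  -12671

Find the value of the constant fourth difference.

-48

D1: -104, -312, -688, -1280, -2136, -3304, -4832
D2: -208, -376, -592, -856, -1168, -1528
D3: -168, -216, -264, -312, -360
D4: -48, -48, -48, -48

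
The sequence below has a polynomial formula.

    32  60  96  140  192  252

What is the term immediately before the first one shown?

First differences: 28  36  44  52  60
Second differences: 8  8  8  8
The second differences are constant at 8.
Work back: 28 − 8 = 20;  32 − 20 = 12

12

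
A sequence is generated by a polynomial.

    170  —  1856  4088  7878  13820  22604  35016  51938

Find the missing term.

Using the last 7 terms:
First differences: 2232  3790  5942  8784  12412  16922
Second differences: 1558  2152  2842  3628  4510
Third differences: 594  690  786  882
Fourth differences: 96  96  96
Constant fourth difference = 96.
Extend backward: 594 − 96 = 498;  1558 − 498 = 1060;  2232 − 1060 = 1172;  1856 − 1172 = 684

684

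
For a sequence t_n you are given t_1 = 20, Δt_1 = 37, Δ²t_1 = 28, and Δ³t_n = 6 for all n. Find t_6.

545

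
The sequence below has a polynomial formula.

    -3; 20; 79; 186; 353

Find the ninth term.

23, 59, 107, 167
36, 48, 60
12, 12
The third differences are constant (12).
60 + 12 = 72;  167 + 72 = 239;  353 + 239 = 592
72 + 12 = 84;  239 + 84 = 323;  592 + 323 = 915
84 + 12 = 96;  323 + 96 = 419;  915 + 419 = 1334
96 + 12 = 108;  419 + 108 = 527;  1334 + 527 = 1861

1861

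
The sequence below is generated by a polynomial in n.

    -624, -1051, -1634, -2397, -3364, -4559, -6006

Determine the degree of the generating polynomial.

First differences: -427, -583, -763, -967, -1195, -1447
Second differences: -156, -180, -204, -228, -252
Third differences: -24, -24, -24, -24
The third differences are constant, so the polynomial has degree 3.

3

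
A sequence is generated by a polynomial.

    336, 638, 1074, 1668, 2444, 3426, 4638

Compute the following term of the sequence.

6104

302, 436, 594, 776, 982, 1212
134, 158, 182, 206, 230
24, 24, 24, 24
The third differences are constant (24).
230 + 24 = 254;  1212 + 254 = 1466;  4638 + 1466 = 6104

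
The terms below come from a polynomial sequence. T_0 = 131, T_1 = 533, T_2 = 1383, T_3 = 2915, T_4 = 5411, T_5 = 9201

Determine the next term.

First differences: 402, 850, 1532, 2496, 3790
Second differences: 448, 682, 964, 1294
Third differences: 234, 282, 330
Fourth differences: 48, 48
The fourth differences are constant (48).
330 + 48 = 378;  1294 + 378 = 1672;  3790 + 1672 = 5462;  9201 + 5462 = 14663

14663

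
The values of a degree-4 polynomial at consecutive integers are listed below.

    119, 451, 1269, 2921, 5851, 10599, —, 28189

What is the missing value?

17801

Using the first 6 terms:
332  818  1652  2930  4748
486  834  1278  1818
348  444  540
96  96
Constant fourth difference = 96.
Extend forward: 540 + 96 = 636;  1818 + 636 = 2454;  4748 + 2454 = 7202;  10599 + 7202 = 17801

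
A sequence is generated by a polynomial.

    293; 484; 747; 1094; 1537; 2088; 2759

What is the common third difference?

12

First differences: 191, 263, 347, 443, 551, 671
Second differences: 72, 84, 96, 108, 120
Third differences: 12, 12, 12, 12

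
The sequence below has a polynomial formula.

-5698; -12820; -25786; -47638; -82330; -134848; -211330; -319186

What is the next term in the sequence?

-467218

First differences: -7122 , -12966 , -21852 , -34692 , -52518 , -76482 , -107856
Second differences: -5844 , -8886 , -12840 , -17826 , -23964 , -31374
Third differences: -3042 , -3954 , -4986 , -6138 , -7410
Fourth differences: -912 , -1032 , -1152 , -1272
Fifth differences: -120 , -120 , -120
Fifth differences constant at -120.
-1272 − 120 = -1392;  -7410 − 1392 = -8802;  -31374 − 8802 = -40176;  -107856 − 40176 = -148032;  -319186 − 148032 = -467218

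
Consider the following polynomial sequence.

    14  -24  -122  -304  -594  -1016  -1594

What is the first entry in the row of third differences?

-24

D1: -38, -98, -182, -290, -422, -578
D2: -60, -84, -108, -132, -156
D3: -24, -24, -24, -24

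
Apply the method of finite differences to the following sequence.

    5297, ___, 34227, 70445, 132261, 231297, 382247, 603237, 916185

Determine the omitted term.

Using the last 7 terms:
First differences: 36218, 61816, 99036, 150950, 220990, 312948
Second differences: 25598, 37220, 51914, 70040, 91958
Third differences: 11622, 14694, 18126, 21918
Fourth differences: 3072, 3432, 3792
Fifth differences: 360, 360
Constant fifth difference = 360.
Extend backward: 3072 − 360 = 2712;  11622 − 2712 = 8910;  25598 − 8910 = 16688;  36218 − 16688 = 19530;  34227 − 19530 = 14697

14697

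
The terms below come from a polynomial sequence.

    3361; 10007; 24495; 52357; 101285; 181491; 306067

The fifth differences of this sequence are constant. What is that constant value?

360

First differences: 6646, 14488, 27862, 48928, 80206, 124576
Second differences: 7842, 13374, 21066, 31278, 44370
Third differences: 5532, 7692, 10212, 13092
Fourth differences: 2160, 2520, 2880
Fifth differences: 360, 360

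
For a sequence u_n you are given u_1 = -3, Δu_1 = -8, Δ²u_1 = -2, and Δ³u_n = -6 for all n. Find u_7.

-201

Build the table forward from the leading diagonal:
Third differences: -6, -6, -6, -6, -6, -6, -6
Second differences: -2, -8, -14, -20, -26, -32, -38
First differences: -8, -10, -18, -32, -52, -78, -110
u: -3, -11, -21, -39, -71, -123, -201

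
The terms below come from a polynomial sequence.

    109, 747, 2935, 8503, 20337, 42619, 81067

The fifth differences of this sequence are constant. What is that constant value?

First differences: 638, 2188, 5568, 11834, 22282, 38448
Second differences: 1550, 3380, 6266, 10448, 16166
Third differences: 1830, 2886, 4182, 5718
Fourth differences: 1056, 1296, 1536
Fifth differences: 240, 240

240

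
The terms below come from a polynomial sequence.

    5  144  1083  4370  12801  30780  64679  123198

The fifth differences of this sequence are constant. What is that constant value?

Δ: 139, 939, 3287, 8431, 17979, 33899, 58519
Δ²: 800, 2348, 5144, 9548, 15920, 24620
Δ³: 1548, 2796, 4404, 6372, 8700
Δ⁴: 1248, 1608, 1968, 2328
Δ⁵: 360, 360, 360

360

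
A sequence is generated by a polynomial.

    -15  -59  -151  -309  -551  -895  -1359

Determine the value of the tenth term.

-3651

First differences: -44  -92  -158  -242  -344  -464
Second differences: -48  -66  -84  -102  -120
Third differences: -18  -18  -18  -18
The third differences are constant (-18).
-120 − 18 = -138;  -464 − 138 = -602;  -1359 − 602 = -1961
-138 − 18 = -156;  -602 − 156 = -758;  -1961 − 758 = -2719
-156 − 18 = -174;  -758 − 174 = -932;  -2719 − 932 = -3651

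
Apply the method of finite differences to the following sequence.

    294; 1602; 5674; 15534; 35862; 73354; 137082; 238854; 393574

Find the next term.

D1: 1308 , 4072 , 9860 , 20328 , 37492 , 63728 , 101772 , 154720
D2: 2764 , 5788 , 10468 , 17164 , 26236 , 38044 , 52948
D3: 3024 , 4680 , 6696 , 9072 , 11808 , 14904
D4: 1656 , 2016 , 2376 , 2736 , 3096
D5: 360 , 360 , 360 , 360
Constant fifth difference = 360, so extend:
3096 + 360 = 3456;  14904 + 3456 = 18360;  52948 + 18360 = 71308;  154720 + 71308 = 226028;  393574 + 226028 = 619602

619602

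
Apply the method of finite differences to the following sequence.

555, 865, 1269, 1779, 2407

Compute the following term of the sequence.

3165

D1: 310 , 404 , 510 , 628
D2: 94 , 106 , 118
D3: 12 , 12
Constant third difference = 12, so extend:
118 + 12 = 130;  628 + 130 = 758;  2407 + 758 = 3165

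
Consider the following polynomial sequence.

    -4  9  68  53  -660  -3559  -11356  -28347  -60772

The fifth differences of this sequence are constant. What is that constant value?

-360

First differences: 13, 59, -15, -713, -2899, -7797, -16991, -32425
Second differences: 46, -74, -698, -2186, -4898, -9194, -15434
Third differences: -120, -624, -1488, -2712, -4296, -6240
Fourth differences: -504, -864, -1224, -1584, -1944
Fifth differences: -360, -360, -360, -360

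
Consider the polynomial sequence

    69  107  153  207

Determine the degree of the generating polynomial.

2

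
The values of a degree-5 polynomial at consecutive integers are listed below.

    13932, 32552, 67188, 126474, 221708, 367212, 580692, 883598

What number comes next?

1301484

First differences: 18620 , 34636 , 59286 , 95234 , 145504 , 213480 , 302906
Second differences: 16016 , 24650 , 35948 , 50270 , 67976 , 89426
Third differences: 8634 , 11298 , 14322 , 17706 , 21450
Fourth differences: 2664 , 3024 , 3384 , 3744
Fifth differences: 360 , 360 , 360
Fifth differences constant at 360.
3744 + 360 = 4104;  21450 + 4104 = 25554;  89426 + 25554 = 114980;  302906 + 114980 = 417886;  883598 + 417886 = 1301484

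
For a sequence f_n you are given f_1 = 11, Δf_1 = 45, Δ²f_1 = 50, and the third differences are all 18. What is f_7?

1391

Build the table forward from the leading diagonal:
Δ³: 18  18  18  18  18  18  18
Δ²: 50  68  86  104  122  140  158
Δ: 45  95  163  249  353  475  615
f: 11  56  151  314  563  916  1391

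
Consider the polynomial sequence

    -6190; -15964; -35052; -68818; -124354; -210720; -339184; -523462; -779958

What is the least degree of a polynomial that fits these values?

5

D1: -9774, -19088, -33766, -55536, -86366, -128464, -184278, -256496
D2: -9314, -14678, -21770, -30830, -42098, -55814, -72218
D3: -5364, -7092, -9060, -11268, -13716, -16404
D4: -1728, -1968, -2208, -2448, -2688
D5: -240, -240, -240, -240
The fifth differences are constant, so the polynomial has degree 5.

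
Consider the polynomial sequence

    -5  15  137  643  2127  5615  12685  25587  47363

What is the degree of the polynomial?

5

D1: 20, 122, 506, 1484, 3488, 7070, 12902, 21776
D2: 102, 384, 978, 2004, 3582, 5832, 8874
D3: 282, 594, 1026, 1578, 2250, 3042
D4: 312, 432, 552, 672, 792
D5: 120, 120, 120, 120
The fifth differences are constant, so the polynomial has degree 5.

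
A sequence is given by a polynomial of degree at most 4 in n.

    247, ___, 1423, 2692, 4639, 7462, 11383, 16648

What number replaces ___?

658

Using the last 6 terms:
1269, 1947, 2823, 3921, 5265
678, 876, 1098, 1344
198, 222, 246
24, 24
Constant fourth difference = 24.
Extend backward: 198 − 24 = 174;  678 − 174 = 504;  1269 − 504 = 765;  1423 − 765 = 658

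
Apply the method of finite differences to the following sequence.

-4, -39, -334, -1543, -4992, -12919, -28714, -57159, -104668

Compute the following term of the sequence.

-179527

-35, -295, -1209, -3449, -7927, -15795, -28445, -47509
-260, -914, -2240, -4478, -7868, -12650, -19064
-654, -1326, -2238, -3390, -4782, -6414
-672, -912, -1152, -1392, -1632
-240, -240, -240, -240
The fifth differences are constant (-240).
-1632 − 240 = -1872;  -6414 − 1872 = -8286;  -19064 − 8286 = -27350;  -47509 − 27350 = -74859;  -104668 − 74859 = -179527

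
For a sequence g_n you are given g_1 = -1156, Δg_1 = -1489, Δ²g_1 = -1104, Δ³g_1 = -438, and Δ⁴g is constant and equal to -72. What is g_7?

Build the table forward from the leading diagonal:
Fourth differences: -72  -72  -72  -72  -72  -72  -72
Third differences: -438  -510  -582  -654  -726  -798  -870
Second differences: -1104  -1542  -2052  -2634  -3288  -4014  -4812
First differences: -1489  -2593  -4135  -6187  -8821  -12109  -16123
g: -1156  -2645  -5238  -9373  -15560  -24381  -36490

-36490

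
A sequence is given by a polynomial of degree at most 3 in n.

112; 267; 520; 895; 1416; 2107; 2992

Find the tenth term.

Δ: 155, 253, 375, 521, 691, 885
Δ²: 98, 122, 146, 170, 194
Δ³: 24, 24, 24, 24
Third differences constant at 24.
194 + 24 = 218;  885 + 218 = 1103;  2992 + 1103 = 4095
218 + 24 = 242;  1103 + 242 = 1345;  4095 + 1345 = 5440
242 + 24 = 266;  1345 + 266 = 1611;  5440 + 1611 = 7051

7051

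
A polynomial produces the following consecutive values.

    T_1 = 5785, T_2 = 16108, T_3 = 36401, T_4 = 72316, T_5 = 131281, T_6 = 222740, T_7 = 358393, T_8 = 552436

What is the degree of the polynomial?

5

First differences: 10323, 20293, 35915, 58965, 91459, 135653, 194043
Second differences: 9970, 15622, 23050, 32494, 44194, 58390
Third differences: 5652, 7428, 9444, 11700, 14196
Fourth differences: 1776, 2016, 2256, 2496
Fifth differences: 240, 240, 240
The fifth differences are constant, so the polynomial has degree 5.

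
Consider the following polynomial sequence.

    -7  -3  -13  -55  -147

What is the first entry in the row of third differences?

Δ: 4, -10, -42, -92
Δ²: -14, -32, -50
Δ³: -18, -18

-18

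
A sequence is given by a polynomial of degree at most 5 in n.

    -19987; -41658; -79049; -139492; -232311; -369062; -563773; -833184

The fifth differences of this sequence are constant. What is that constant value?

-240

Δ: -21671, -37391, -60443, -92819, -136751, -194711, -269411
Δ²: -15720, -23052, -32376, -43932, -57960, -74700
Δ³: -7332, -9324, -11556, -14028, -16740
Δ⁴: -1992, -2232, -2472, -2712
Δ⁵: -240, -240, -240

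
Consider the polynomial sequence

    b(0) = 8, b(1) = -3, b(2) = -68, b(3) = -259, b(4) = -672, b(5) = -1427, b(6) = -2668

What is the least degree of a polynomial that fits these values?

4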